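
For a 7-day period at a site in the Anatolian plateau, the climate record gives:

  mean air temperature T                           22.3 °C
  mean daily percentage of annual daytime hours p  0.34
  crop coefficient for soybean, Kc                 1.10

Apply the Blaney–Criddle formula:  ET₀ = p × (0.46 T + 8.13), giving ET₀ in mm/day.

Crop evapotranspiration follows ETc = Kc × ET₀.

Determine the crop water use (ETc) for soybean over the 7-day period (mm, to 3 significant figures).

48.1 mm

ET₀ = 0.34 × (0.46 × 22.3 + 8.13) = 0.34 × 18.388 = 6.2519 mm/d
ETc = Kc × ET₀ = 1.10 × 6.2519 = 6.8771 mm/d
Over 7 days: 6.8771 × 7 = 48.140 mm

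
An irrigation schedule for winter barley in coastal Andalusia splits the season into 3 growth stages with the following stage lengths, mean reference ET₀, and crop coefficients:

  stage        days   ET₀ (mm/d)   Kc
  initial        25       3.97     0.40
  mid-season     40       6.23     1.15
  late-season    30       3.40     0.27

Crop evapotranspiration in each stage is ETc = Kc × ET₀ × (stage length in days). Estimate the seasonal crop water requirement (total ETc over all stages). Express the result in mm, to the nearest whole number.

initial: 0.40 × 3.97 × 25 = 39.70 mm
mid-season: 1.15 × 6.23 × 40 = 286.58 mm
late-season: 0.27 × 3.40 × 30 = 27.54 mm
Seasonal total = 353.82 mm

354 mm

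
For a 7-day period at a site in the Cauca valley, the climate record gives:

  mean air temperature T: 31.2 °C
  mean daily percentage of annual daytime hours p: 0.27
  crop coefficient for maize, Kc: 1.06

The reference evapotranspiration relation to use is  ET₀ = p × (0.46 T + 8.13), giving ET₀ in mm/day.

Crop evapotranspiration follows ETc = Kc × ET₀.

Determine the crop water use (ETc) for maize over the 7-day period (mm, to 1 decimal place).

ET₀ = 0.27 × (0.46 × 31.2 + 8.13) = 0.27 × 22.482 = 6.0701 mm/d
ETc = Kc × ET₀ = 1.06 × 6.0701 = 6.4343 mm/d
Over 7 days: 6.4343 × 7 = 45.040 mm

45.0 mm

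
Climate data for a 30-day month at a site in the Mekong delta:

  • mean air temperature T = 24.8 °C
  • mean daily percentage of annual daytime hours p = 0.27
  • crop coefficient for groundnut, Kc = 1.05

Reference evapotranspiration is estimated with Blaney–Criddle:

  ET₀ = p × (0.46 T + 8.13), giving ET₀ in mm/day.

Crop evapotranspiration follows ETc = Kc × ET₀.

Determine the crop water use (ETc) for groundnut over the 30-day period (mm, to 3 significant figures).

ET₀ = 0.27 × (0.46 × 24.8 + 8.13) = 0.27 × 19.538 = 5.2753 mm/d
ETc = Kc × ET₀ = 1.05 × 5.2753 = 5.5391 mm/d
Over 30 days: 5.5391 × 30 = 166.173 mm

166 mm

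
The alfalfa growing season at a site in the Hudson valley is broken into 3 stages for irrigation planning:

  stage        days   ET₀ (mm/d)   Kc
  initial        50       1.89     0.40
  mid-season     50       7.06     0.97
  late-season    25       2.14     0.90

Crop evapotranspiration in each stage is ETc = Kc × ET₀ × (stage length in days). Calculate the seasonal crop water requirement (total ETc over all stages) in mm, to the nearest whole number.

initial: 0.40 × 1.89 × 50 = 37.80 mm
mid-season: 0.97 × 7.06 × 50 = 342.41 mm
late-season: 0.90 × 2.14 × 25 = 48.15 mm
Seasonal total = 428.36 mm

428 mm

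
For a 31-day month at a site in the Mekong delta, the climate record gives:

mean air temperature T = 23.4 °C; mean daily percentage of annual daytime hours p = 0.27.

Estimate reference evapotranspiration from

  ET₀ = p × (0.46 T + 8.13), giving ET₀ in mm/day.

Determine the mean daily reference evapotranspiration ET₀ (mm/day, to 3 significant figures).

ET₀ = 0.27 × (0.46 × 23.4 + 8.13) = 0.27 × 18.894 = 5.1014 mm/d

5.10 mm/day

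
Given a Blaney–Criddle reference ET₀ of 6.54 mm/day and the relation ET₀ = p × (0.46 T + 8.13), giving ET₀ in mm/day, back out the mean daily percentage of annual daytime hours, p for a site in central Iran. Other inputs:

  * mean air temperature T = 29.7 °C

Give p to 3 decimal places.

p = ET₀ / (0.46 T + 8.13) = 6.54 / (0.46 × 29.7 + 8.13) = 6.54 / 21.792 = 0.3001

0.300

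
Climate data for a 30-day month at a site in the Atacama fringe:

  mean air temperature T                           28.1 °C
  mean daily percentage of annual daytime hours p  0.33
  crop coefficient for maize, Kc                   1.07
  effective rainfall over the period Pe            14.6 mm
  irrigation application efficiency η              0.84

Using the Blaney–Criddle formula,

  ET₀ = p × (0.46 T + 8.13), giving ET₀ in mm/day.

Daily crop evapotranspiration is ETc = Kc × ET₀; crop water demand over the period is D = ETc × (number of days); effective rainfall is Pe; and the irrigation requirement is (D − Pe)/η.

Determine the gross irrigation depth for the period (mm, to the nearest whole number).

248 mm

ET₀ = 0.33 × (0.46 × 28.1 + 8.13) = 0.33 × 21.056 = 6.9485 mm/d
ETc = Kc × ET₀ = 1.07 × 6.9485 = 7.4349 mm/d
Crop demand D = ETc × 30 d = 7.4349 × 30 = 223.047 mm
D − Pe = 223.047 − 14.6 = 208.447 mm
Gross irrigation = 208.447 / 0.84 = 248.151 mm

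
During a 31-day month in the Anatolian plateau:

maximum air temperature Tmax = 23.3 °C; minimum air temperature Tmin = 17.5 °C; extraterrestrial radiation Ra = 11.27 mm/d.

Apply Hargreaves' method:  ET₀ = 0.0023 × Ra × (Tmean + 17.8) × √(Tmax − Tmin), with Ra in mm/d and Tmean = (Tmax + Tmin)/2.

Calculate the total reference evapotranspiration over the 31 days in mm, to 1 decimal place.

73.9 mm

Tmean = (23.3 + 17.5)/2 = 20.40 °C
ET₀ = 0.0023 × 11.27 × (20.40 + 17.8) × √5.8 = 0.0023 × 11.27 × 38.20 × 2.4083 = 2.3847 mm/d
Over 31 days: 2.3847 × 31 = 73.926 mm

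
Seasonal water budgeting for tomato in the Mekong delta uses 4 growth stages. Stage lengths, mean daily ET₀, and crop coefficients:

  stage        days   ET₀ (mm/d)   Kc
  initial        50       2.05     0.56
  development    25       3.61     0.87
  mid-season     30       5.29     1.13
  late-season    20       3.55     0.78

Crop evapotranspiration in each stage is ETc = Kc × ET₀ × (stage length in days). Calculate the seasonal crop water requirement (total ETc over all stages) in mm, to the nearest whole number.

initial: 0.56 × 2.05 × 50 = 57.40 mm
development: 0.87 × 3.61 × 25 = 78.52 mm
mid-season: 1.13 × 5.29 × 30 = 179.33 mm
late-season: 0.78 × 3.55 × 20 = 55.38 mm
Seasonal total = 370.63 mm

371 mm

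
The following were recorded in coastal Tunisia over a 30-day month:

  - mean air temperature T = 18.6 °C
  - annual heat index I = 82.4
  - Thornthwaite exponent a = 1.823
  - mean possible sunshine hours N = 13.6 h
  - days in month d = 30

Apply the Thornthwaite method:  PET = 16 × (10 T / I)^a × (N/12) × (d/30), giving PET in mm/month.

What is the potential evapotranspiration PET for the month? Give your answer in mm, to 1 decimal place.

80.0 mm

10T/I = 10 × 18.6 / 82.4 = 2.2573
(10T/I)^a = 2.2573^1.823 = 4.4116
Uncorrected PET = 16 × 4.4116 = 70.586 mm
Correction = (N/12)(d/30) = (13.6/12)(30/30) = 1.1333
PET = 70.586 × 1.1333 = 79.995 mm/month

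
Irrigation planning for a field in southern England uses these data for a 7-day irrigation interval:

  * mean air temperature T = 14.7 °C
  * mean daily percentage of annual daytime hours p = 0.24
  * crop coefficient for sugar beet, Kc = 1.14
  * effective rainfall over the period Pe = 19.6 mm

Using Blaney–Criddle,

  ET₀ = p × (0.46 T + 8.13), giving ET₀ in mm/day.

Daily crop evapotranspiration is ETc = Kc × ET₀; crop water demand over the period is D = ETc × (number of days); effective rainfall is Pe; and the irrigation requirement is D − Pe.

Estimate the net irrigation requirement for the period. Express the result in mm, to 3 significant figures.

ET₀ = 0.24 × (0.46 × 14.7 + 8.13) = 0.24 × 14.892 = 3.5741 mm/d
ETc = Kc × ET₀ = 1.14 × 3.5741 = 4.0745 mm/d
Crop demand D = ETc × 7 d = 4.0745 × 7 = 28.522 mm
D − Pe = 28.522 − 19.6 = 8.922 mm

8.92 mm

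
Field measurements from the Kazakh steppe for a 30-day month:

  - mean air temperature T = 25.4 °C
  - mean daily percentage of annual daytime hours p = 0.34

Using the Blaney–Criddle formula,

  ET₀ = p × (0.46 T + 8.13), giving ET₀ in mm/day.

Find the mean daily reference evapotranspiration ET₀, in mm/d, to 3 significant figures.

ET₀ = 0.34 × (0.46 × 25.4 + 8.13) = 0.34 × 19.814 = 6.7368 mm/d

6.74 mm/d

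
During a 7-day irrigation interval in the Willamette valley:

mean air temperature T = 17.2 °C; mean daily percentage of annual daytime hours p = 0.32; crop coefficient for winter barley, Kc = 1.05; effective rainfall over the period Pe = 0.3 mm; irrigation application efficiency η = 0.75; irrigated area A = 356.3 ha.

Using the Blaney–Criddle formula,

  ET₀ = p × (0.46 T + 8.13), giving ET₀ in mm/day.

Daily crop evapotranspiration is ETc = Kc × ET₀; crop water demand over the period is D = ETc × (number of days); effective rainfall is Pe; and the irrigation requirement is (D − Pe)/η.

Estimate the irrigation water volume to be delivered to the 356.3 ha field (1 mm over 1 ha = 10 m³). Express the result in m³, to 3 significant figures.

ET₀ = 0.32 × (0.46 × 17.2 + 8.13) = 0.32 × 16.042 = 5.1334 mm/d
ETc = Kc × ET₀ = 1.05 × 5.1334 = 5.3901 mm/d
Crop demand D = ETc × 7 d = 5.3901 × 7 = 37.731 mm
D − Pe = 37.731 − 0.3 = 37.431 mm
Gross irrigation = 37.431 / 0.75 = 49.908 mm
Volume = 49.908 mm × 356.3 ha × 10 = 177822.2 m³

178000 m³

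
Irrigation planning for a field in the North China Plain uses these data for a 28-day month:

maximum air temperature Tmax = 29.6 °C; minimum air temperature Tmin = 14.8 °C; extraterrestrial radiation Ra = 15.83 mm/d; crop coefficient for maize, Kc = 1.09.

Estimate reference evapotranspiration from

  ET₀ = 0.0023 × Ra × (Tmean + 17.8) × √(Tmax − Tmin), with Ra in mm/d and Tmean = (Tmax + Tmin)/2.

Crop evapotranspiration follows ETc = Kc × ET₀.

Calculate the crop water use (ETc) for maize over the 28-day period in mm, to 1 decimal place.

171.0 mm

Tmean = (29.6 + 14.8)/2 = 22.20 °C
ET₀ = 0.0023 × 15.83 × (22.20 + 17.8) × √14.8 = 0.0023 × 15.83 × 40.00 × 3.8471 = 5.6028 mm/d
ETc = Kc × ET₀ = 1.09 × 5.6028 = 6.1071 mm/d
Over 28 days: 6.1071 × 28 = 170.999 mm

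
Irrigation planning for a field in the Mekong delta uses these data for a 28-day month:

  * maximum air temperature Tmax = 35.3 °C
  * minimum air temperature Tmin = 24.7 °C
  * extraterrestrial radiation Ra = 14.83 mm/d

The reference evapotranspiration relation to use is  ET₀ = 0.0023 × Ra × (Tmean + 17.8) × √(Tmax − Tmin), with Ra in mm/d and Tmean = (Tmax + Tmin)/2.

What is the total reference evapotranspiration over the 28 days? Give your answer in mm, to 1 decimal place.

148.6 mm

Tmean = (35.3 + 24.7)/2 = 30.00 °C
ET₀ = 0.0023 × 14.83 × (30.00 + 17.8) × √10.6 = 0.0023 × 14.83 × 47.80 × 3.2558 = 5.3083 mm/d
Over 28 days: 5.3083 × 28 = 148.632 mm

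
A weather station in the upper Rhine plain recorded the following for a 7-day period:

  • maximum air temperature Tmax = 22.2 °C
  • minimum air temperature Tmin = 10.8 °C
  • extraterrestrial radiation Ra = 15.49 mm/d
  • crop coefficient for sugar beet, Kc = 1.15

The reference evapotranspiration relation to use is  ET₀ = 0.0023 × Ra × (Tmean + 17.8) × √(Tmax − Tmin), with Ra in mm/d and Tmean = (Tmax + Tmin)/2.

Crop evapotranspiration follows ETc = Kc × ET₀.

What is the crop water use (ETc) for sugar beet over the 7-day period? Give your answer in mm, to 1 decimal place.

Tmean = (22.2 + 10.8)/2 = 16.50 °C
ET₀ = 0.0023 × 15.49 × (16.50 + 17.8) × √11.4 = 0.0023 × 15.49 × 34.30 × 3.3764 = 4.1260 mm/d
ETc = Kc × ET₀ = 1.15 × 4.1260 = 4.7449 mm/d
Over 7 days: 4.7449 × 7 = 33.214 mm

33.2 mm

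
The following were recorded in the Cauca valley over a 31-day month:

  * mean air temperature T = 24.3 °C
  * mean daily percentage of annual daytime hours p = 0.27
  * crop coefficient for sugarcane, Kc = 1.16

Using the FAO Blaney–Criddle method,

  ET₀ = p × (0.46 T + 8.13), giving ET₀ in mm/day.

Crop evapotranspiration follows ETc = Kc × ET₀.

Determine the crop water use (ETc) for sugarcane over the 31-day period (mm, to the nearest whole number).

187 mm

ET₀ = 0.27 × (0.46 × 24.3 + 8.13) = 0.27 × 19.308 = 5.2132 mm/d
ETc = Kc × ET₀ = 1.16 × 5.2132 = 6.0473 mm/d
Over 31 days: 6.0473 × 31 = 187.466 mm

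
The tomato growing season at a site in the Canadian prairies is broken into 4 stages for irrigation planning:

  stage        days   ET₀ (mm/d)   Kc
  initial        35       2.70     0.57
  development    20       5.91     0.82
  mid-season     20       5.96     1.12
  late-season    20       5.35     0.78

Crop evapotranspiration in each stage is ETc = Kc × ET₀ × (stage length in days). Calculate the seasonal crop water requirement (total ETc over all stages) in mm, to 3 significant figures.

initial: 0.57 × 2.70 × 35 = 53.87 mm
development: 0.82 × 5.91 × 20 = 96.92 mm
mid-season: 1.12 × 5.96 × 20 = 133.50 mm
late-season: 0.78 × 5.35 × 20 = 83.46 mm
Seasonal total = 367.75 mm

368 mm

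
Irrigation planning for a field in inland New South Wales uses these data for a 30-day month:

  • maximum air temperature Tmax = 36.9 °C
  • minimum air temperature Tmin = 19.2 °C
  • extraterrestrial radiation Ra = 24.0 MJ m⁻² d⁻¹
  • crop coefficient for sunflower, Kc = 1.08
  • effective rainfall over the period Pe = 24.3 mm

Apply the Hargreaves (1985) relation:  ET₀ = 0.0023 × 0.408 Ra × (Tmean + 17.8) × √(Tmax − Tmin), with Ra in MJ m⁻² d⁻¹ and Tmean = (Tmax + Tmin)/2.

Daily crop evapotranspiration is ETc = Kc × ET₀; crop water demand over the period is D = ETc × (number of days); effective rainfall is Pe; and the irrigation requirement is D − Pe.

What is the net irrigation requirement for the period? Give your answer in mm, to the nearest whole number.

116 mm

Tmean = (36.9 + 19.2)/2 = 28.05 °C
0.408 Ra = 0.408 × 24.0 = 9.7920 mm/d equivalent
ET₀ = 0.0023 × 9.7920 × (28.05 + 17.8) × √17.7 = 0.0023 × 9.7920 × 45.85 × 4.2071 = 4.3443 mm/d
ETc = Kc × ET₀ = 1.08 × 4.3443 = 4.6918 mm/d
Crop demand D = ETc × 30 d = 4.6918 × 30 = 140.754 mm
D − Pe = 140.754 − 24.3 = 116.454 mm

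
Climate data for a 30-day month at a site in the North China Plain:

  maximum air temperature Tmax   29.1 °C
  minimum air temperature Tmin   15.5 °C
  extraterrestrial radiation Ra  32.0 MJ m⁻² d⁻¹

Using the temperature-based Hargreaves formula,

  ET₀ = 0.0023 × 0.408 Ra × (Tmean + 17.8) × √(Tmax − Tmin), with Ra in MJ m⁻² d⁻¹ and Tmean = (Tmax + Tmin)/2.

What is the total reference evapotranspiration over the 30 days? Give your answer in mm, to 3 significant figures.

Tmean = (29.1 + 15.5)/2 = 22.30 °C
0.408 Ra = 0.408 × 32.0 = 13.0560 mm/d equivalent
ET₀ = 0.0023 × 13.0560 × (22.30 + 17.8) × √13.6 = 0.0023 × 13.0560 × 40.10 × 3.6878 = 4.4407 mm/d
Over 30 days: 4.4407 × 30 = 133.221 mm

133 mm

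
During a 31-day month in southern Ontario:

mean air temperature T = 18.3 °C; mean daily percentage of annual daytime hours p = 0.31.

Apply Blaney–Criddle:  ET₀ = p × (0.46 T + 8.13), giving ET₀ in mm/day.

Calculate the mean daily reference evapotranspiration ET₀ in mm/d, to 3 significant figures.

5.13 mm/d

ET₀ = 0.31 × (0.46 × 18.3 + 8.13) = 0.31 × 16.548 = 5.1299 mm/d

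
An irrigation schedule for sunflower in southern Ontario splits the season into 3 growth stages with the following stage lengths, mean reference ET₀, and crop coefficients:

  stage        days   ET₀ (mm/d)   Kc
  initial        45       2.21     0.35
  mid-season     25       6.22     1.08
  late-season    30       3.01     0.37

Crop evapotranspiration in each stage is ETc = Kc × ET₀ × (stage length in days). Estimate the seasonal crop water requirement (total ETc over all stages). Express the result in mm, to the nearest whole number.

initial: 0.35 × 2.21 × 45 = 34.81 mm
mid-season: 1.08 × 6.22 × 25 = 167.94 mm
late-season: 0.37 × 3.01 × 30 = 33.41 mm
Seasonal total = 236.16 mm

236 mm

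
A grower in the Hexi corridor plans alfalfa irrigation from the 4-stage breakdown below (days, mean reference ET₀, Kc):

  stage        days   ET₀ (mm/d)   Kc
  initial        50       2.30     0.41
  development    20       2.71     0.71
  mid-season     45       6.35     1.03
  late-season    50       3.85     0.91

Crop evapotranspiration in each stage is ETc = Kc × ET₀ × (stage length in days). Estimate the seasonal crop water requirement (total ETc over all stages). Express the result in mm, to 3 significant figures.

initial: 0.41 × 2.30 × 50 = 47.15 mm
development: 0.71 × 2.71 × 20 = 38.48 mm
mid-season: 1.03 × 6.35 × 45 = 294.32 mm
late-season: 0.91 × 3.85 × 50 = 175.18 mm
Seasonal total = 555.13 mm

555 mm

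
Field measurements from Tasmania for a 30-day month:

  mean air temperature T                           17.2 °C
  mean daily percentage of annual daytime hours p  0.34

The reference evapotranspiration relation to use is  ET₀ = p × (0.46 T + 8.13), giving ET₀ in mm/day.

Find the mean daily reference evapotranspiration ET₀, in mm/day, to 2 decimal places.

5.45 mm/day

ET₀ = 0.34 × (0.46 × 17.2 + 8.13) = 0.34 × 16.042 = 5.4543 mm/d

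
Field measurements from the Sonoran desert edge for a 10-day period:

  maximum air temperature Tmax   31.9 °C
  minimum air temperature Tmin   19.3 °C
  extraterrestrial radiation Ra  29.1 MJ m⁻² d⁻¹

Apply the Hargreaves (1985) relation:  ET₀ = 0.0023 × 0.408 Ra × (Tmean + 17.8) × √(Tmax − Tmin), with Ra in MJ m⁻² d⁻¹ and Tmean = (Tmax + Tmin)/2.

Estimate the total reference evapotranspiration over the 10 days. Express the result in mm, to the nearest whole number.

Tmean = (31.9 + 19.3)/2 = 25.60 °C
0.408 Ra = 0.408 × 29.1 = 11.8728 mm/d equivalent
ET₀ = 0.0023 × 11.8728 × (25.60 + 17.8) × √12.6 = 0.0023 × 11.8728 × 43.40 × 3.5496 = 4.2068 mm/d
Over 10 days: 4.2068 × 10 = 42.068 mm

42 mm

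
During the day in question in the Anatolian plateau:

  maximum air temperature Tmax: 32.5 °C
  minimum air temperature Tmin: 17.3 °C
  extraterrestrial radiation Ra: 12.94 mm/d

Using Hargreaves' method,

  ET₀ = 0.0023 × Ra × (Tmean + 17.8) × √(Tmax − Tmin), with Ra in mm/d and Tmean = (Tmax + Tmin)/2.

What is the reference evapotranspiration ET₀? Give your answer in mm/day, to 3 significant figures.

Tmean = (32.5 + 17.3)/2 = 24.90 °C
ET₀ = 0.0023 × 12.94 × (24.90 + 17.8) × √15.2 = 0.0023 × 12.94 × 42.70 × 3.8987 = 4.9546 mm/d

4.95 mm/day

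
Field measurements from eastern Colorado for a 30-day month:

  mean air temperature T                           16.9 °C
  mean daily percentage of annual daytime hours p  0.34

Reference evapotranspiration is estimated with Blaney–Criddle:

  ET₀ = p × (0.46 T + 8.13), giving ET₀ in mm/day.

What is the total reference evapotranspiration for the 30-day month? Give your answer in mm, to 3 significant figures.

ET₀ = 0.34 × (0.46 × 16.9 + 8.13) = 0.34 × 15.904 = 5.4074 mm/d
Monthly total = 5.4074 × 30 = 162.222 mm

162 mm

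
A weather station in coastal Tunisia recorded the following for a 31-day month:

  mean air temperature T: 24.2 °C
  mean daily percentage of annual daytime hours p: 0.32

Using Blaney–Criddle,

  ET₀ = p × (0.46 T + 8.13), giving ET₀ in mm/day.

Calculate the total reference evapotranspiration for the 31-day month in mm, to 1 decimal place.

ET₀ = 0.32 × (0.46 × 24.2 + 8.13) = 0.32 × 19.262 = 6.1638 mm/d
Monthly total = 6.1638 × 31 = 191.078 mm

191.1 mm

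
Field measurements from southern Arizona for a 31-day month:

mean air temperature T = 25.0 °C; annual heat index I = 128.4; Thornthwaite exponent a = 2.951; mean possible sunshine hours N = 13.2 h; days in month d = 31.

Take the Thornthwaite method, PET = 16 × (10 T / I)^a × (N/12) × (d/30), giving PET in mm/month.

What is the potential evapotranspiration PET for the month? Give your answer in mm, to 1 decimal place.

10T/I = 10 × 25.0 / 128.4 = 1.9470
(10T/I)^a = 1.9470^2.951 = 7.1436
Uncorrected PET = 16 × 7.1436 = 114.298 mm
Correction = (N/12)(d/30) = (13.2/12)(31/30) = 1.1367
PET = 114.298 × 1.1367 = 129.923 mm/month

129.9 mm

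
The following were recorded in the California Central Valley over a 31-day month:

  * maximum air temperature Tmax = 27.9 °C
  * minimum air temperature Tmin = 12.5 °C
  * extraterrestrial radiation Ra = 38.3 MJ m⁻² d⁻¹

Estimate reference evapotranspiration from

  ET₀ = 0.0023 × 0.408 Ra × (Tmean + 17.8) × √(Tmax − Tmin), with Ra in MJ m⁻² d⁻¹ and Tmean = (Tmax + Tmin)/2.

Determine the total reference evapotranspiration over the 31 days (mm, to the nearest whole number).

Tmean = (27.9 + 12.5)/2 = 20.20 °C
0.408 Ra = 0.408 × 38.3 = 15.6264 mm/d equivalent
ET₀ = 0.0023 × 15.6264 × (20.20 + 17.8) × √15.4 = 0.0023 × 15.6264 × 38.00 × 3.9243 = 5.3596 mm/d
Over 31 days: 5.3596 × 31 = 166.148 mm

166 mm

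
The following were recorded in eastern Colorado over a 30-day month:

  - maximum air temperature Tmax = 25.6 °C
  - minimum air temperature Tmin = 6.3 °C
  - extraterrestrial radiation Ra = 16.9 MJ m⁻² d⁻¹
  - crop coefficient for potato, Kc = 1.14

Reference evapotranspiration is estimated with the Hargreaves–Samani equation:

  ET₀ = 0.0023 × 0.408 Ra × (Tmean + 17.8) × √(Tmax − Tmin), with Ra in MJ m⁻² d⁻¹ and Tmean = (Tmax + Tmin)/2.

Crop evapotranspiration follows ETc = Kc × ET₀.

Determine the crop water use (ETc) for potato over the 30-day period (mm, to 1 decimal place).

80.4 mm

Tmean = (25.6 + 6.3)/2 = 15.95 °C
0.408 Ra = 0.408 × 16.9 = 6.8952 mm/d equivalent
ET₀ = 0.0023 × 6.8952 × (15.95 + 17.8) × √19.3 = 0.0023 × 6.8952 × 33.75 × 4.3932 = 2.3514 mm/d
ETc = Kc × ET₀ = 1.14 × 2.3514 = 2.6806 mm/d
Over 30 days: 2.6806 × 30 = 80.418 mm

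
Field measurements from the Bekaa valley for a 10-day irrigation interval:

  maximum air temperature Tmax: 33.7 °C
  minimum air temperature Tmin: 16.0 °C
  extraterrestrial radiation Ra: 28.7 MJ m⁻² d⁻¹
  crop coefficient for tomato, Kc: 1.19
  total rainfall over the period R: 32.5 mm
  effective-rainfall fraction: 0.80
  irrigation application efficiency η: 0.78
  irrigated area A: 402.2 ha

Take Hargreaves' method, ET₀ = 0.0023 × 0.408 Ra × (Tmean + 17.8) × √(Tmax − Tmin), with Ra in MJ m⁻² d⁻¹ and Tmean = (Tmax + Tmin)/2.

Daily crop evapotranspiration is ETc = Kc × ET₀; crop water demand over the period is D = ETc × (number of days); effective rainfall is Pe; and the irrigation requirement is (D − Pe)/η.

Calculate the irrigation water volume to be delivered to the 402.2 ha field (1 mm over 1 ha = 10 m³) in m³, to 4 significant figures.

Tmean = (33.7 + 16.0)/2 = 24.85 °C
0.408 Ra = 0.408 × 28.7 = 11.7096 mm/d equivalent
ET₀ = 0.0023 × 11.7096 × (24.85 + 17.8) × √17.7 = 0.0023 × 11.7096 × 42.65 × 4.2071 = 4.8325 mm/d
ETc = Kc × ET₀ = 1.19 × 4.8325 = 5.7507 mm/d
Crop demand D = ETc × 10 d = 5.7507 × 10 = 57.507 mm
Pe = 0.80 × 32.5 = 26.000 mm
D − Pe = 57.507 − 26.000 = 31.507 mm
Gross irrigation = 31.507 / 0.78 = 40.394 mm
Volume = 40.394 mm × 402.2 ha × 10 = 162464.7 m³

162500 m³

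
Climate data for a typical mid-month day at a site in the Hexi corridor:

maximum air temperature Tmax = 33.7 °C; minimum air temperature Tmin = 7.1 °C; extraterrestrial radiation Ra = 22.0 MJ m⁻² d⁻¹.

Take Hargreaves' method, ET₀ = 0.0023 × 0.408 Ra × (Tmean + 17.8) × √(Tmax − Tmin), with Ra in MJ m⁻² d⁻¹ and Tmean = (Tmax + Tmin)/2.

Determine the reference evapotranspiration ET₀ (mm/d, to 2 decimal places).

4.07 mm/d

Tmean = (33.7 + 7.1)/2 = 20.40 °C
0.408 Ra = 0.408 × 22.0 = 8.9760 mm/d equivalent
ET₀ = 0.0023 × 8.9760 × (20.40 + 17.8) × √26.6 = 0.0023 × 8.9760 × 38.20 × 5.1575 = 4.0674 mm/d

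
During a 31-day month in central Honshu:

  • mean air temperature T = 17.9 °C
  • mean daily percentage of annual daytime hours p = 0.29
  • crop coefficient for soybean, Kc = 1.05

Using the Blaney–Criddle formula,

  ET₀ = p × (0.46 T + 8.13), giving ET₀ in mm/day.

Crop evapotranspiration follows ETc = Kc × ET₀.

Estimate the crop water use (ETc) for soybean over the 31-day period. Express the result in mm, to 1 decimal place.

154.5 mm

ET₀ = 0.29 × (0.46 × 17.9 + 8.13) = 0.29 × 16.364 = 4.7456 mm/d
ETc = Kc × ET₀ = 1.05 × 4.7456 = 4.9829 mm/d
Over 31 days: 4.9829 × 31 = 154.470 mm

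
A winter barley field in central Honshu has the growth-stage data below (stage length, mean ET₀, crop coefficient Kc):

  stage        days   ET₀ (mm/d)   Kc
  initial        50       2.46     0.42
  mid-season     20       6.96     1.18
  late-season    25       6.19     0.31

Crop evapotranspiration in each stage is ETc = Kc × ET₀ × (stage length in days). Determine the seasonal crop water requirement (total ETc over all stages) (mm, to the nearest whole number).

264 mm

initial: 0.42 × 2.46 × 50 = 51.66 mm
mid-season: 1.18 × 6.96 × 20 = 164.26 mm
late-season: 0.31 × 6.19 × 25 = 47.97 mm
Seasonal total = 263.89 mm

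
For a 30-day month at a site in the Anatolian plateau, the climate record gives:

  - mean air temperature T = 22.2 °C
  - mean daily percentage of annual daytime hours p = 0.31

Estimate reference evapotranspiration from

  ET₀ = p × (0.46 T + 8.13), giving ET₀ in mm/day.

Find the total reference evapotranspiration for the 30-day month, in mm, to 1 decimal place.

ET₀ = 0.31 × (0.46 × 22.2 + 8.13) = 0.31 × 18.342 = 5.6860 mm/d
Monthly total = 5.6860 × 30 = 170.580 mm

170.6 mm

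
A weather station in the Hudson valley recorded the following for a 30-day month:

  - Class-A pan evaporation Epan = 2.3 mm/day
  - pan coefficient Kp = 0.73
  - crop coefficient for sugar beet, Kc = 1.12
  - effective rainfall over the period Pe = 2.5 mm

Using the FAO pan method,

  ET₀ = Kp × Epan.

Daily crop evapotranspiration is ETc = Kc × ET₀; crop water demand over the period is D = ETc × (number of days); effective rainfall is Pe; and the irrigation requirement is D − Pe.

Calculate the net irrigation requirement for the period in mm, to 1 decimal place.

ET₀ = 0.73 × 2.3 = 1.6790 mm/d
ETc = Kc × ET₀ = 1.12 × 1.6790 = 1.8805 mm/d
Crop demand D = ETc × 30 d = 1.8805 × 30 = 56.415 mm
D − Pe = 56.415 − 2.5 = 53.915 mm

53.9 mm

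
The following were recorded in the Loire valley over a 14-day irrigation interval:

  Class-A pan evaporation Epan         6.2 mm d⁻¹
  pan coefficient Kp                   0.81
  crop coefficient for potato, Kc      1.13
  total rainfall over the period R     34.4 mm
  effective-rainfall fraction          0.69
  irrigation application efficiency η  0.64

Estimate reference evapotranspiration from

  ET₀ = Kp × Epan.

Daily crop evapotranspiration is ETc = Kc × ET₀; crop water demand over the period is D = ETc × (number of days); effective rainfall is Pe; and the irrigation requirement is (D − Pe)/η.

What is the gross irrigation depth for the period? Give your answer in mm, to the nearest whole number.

ET₀ = 0.81 × 6.2 = 5.0220 mm/d
ETc = Kc × ET₀ = 1.13 × 5.0220 = 5.6749 mm/d
Crop demand D = ETc × 14 d = 5.6749 × 14 = 79.449 mm
Pe = 0.69 × 34.4 = 23.736 mm
D − Pe = 79.449 − 23.736 = 55.713 mm
Gross irrigation = 55.713 / 0.64 = 87.052 mm

87 mm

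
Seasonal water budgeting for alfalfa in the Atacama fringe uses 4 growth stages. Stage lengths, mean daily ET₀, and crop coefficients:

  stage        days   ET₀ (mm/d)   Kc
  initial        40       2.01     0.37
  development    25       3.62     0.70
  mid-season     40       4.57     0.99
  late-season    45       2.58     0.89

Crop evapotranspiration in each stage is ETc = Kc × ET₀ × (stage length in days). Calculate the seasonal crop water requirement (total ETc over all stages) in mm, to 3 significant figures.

initial: 0.37 × 2.01 × 40 = 29.75 mm
development: 0.70 × 3.62 × 25 = 63.35 mm
mid-season: 0.99 × 4.57 × 40 = 180.97 mm
late-season: 0.89 × 2.58 × 45 = 103.33 mm
Seasonal total = 377.40 mm

377 mm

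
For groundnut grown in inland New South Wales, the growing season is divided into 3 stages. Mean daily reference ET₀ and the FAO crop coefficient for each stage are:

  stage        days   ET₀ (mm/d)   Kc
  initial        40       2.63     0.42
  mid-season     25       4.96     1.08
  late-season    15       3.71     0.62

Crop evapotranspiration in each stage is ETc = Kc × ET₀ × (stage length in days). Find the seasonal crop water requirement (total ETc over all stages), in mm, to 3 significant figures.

initial: 0.42 × 2.63 × 40 = 44.18 mm
mid-season: 1.08 × 4.96 × 25 = 133.92 mm
late-season: 0.62 × 3.71 × 15 = 34.50 mm
Seasonal total = 212.60 mm

213 mm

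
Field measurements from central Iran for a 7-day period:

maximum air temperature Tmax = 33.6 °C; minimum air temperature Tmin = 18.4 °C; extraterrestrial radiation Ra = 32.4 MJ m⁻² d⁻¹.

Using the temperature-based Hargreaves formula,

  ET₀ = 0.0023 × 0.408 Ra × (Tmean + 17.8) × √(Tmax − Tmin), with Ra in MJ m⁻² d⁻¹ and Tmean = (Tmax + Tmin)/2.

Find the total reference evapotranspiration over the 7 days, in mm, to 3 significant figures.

Tmean = (33.6 + 18.4)/2 = 26.00 °C
0.408 Ra = 0.408 × 32.4 = 13.2192 mm/d equivalent
ET₀ = 0.0023 × 13.2192 × (26.00 + 17.8) × √15.2 = 0.0023 × 13.2192 × 43.80 × 3.8987 = 5.1919 mm/d
Over 7 days: 5.1919 × 7 = 36.343 mm

36.3 mm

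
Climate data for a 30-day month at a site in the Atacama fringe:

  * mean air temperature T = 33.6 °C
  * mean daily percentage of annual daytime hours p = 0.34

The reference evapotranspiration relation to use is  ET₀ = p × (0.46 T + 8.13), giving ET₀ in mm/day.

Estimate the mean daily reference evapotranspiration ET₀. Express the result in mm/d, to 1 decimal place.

ET₀ = 0.34 × (0.46 × 33.6 + 8.13) = 0.34 × 23.586 = 8.0192 mm/d

8.0 mm/d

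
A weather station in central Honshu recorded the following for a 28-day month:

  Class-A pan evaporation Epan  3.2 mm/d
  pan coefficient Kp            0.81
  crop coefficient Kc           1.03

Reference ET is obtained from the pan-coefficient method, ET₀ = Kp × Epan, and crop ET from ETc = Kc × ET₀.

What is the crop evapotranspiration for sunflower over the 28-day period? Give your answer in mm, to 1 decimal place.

74.8 mm

ET₀ = 0.81 × 3.2 = 2.5920 mm/d
ETc = Kc × ET₀ = 1.03 × 2.5920 = 2.6698 mm/d
Over 28 days: 2.6698 × 28 = 74.754 mm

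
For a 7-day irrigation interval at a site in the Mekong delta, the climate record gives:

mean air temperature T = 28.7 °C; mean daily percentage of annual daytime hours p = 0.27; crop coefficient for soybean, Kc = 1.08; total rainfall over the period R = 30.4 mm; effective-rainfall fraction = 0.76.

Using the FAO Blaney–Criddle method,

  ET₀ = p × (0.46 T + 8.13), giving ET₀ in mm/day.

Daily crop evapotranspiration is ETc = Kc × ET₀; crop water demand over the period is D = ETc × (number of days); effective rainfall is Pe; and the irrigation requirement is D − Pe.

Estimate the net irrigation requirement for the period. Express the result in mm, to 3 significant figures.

20.4 mm

ET₀ = 0.27 × (0.46 × 28.7 + 8.13) = 0.27 × 21.332 = 5.7596 mm/d
ETc = Kc × ET₀ = 1.08 × 5.7596 = 6.2204 mm/d
Crop demand D = ETc × 7 d = 6.2204 × 7 = 43.543 mm
Pe = 0.76 × 30.4 = 23.104 mm
D − Pe = 43.543 − 23.104 = 20.439 mm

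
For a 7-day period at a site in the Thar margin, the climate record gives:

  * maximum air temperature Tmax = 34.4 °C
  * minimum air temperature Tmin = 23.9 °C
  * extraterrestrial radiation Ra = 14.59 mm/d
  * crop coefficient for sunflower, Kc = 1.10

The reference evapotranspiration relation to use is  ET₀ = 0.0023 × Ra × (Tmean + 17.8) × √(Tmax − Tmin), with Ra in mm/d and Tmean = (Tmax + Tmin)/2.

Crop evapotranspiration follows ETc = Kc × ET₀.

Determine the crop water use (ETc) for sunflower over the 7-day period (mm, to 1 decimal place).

Tmean = (34.4 + 23.9)/2 = 29.15 °C
ET₀ = 0.0023 × 14.59 × (29.15 + 17.8) × √10.5 = 0.0023 × 14.59 × 46.95 × 3.2404 = 5.1053 mm/d
ETc = Kc × ET₀ = 1.10 × 5.1053 = 5.6158 mm/d
Over 7 days: 5.6158 × 7 = 39.311 mm

39.3 mm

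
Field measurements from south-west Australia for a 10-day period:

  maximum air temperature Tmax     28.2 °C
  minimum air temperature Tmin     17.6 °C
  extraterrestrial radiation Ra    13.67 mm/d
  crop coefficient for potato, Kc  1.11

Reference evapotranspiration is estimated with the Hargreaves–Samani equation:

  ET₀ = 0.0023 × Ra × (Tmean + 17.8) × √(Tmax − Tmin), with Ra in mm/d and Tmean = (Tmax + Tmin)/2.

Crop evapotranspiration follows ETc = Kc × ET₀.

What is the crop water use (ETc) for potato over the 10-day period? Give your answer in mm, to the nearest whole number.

Tmean = (28.2 + 17.6)/2 = 22.90 °C
ET₀ = 0.0023 × 13.67 × (22.90 + 17.8) × √10.6 = 0.0023 × 13.67 × 40.70 × 3.2558 = 4.1663 mm/d
ETc = Kc × ET₀ = 1.11 × 4.1663 = 4.6246 mm/d
Over 10 days: 4.6246 × 10 = 46.246 mm

46 mm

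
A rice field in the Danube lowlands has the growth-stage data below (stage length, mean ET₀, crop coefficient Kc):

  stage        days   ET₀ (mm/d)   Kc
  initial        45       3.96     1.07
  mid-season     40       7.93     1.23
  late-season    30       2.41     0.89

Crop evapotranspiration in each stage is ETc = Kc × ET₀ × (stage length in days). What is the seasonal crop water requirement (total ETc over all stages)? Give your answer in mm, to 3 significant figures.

645 mm

initial: 1.07 × 3.96 × 45 = 190.67 mm
mid-season: 1.23 × 7.93 × 40 = 390.16 mm
late-season: 0.89 × 2.41 × 30 = 64.35 mm
Seasonal total = 645.18 mm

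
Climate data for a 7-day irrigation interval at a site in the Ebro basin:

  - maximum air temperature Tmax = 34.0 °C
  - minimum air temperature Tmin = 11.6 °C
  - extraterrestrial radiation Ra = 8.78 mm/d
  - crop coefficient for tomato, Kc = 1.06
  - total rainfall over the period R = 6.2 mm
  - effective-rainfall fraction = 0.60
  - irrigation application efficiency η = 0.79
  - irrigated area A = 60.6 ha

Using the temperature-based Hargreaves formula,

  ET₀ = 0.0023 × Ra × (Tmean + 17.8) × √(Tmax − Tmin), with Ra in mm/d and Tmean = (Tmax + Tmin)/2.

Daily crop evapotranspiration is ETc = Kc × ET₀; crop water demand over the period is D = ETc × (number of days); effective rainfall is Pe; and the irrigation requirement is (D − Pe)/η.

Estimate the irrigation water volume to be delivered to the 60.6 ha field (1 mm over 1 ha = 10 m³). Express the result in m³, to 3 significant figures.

19200 m³

Tmean = (34.0 + 11.6)/2 = 22.80 °C
ET₀ = 0.0023 × 8.78 × (22.80 + 17.8) × √22.4 = 0.0023 × 8.78 × 40.60 × 4.7329 = 3.8804 mm/d
ETc = Kc × ET₀ = 1.06 × 3.8804 = 4.1132 mm/d
Crop demand D = ETc × 7 d = 4.1132 × 7 = 28.792 mm
Pe = 0.60 × 6.2 = 3.720 mm
D − Pe = 28.792 − 3.720 = 25.072 mm
Gross irrigation = 25.072 / 0.79 = 31.737 mm
Volume = 31.737 mm × 60.6 ha × 10 = 19232.6 m³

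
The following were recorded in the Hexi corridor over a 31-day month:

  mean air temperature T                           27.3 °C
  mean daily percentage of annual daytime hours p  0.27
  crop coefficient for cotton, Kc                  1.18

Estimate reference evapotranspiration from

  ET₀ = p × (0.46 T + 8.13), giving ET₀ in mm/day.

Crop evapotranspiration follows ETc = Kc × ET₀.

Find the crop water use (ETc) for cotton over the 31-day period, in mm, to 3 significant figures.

204 mm

ET₀ = 0.27 × (0.46 × 27.3 + 8.13) = 0.27 × 20.688 = 5.5858 mm/d
ETc = Kc × ET₀ = 1.18 × 5.5858 = 6.5912 mm/d
Over 31 days: 6.5912 × 31 = 204.327 mm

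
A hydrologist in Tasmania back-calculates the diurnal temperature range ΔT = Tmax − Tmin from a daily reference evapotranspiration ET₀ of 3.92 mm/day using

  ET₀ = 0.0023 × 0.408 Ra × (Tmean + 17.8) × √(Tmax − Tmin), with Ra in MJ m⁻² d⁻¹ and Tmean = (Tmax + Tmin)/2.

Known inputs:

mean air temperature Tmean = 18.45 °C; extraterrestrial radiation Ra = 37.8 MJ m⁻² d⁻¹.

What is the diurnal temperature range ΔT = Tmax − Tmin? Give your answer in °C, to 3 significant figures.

√ΔT = ET₀ / [0.0023 × 0.408 × Ra × (Tmean+17.8)] = 3.92 / (0.0023 × 15.4224 × 36.25) = 3.0486
ΔT = 3.0486² = 9.294 °C

9.29 °C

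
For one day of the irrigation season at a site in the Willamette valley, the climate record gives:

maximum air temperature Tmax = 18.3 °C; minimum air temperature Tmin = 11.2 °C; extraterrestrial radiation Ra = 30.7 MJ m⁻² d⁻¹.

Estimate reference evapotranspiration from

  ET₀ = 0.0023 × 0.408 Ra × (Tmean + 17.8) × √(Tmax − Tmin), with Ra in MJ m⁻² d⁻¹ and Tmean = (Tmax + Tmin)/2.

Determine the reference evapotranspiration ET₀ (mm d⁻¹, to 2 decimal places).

2.50 mm d⁻¹

Tmean = (18.3 + 11.2)/2 = 14.75 °C
0.408 Ra = 0.408 × 30.7 = 12.5256 mm/d equivalent
ET₀ = 0.0023 × 12.5256 × (14.75 + 17.8) × √7.1 = 0.0023 × 12.5256 × 32.55 × 2.6646 = 2.4987 mm/d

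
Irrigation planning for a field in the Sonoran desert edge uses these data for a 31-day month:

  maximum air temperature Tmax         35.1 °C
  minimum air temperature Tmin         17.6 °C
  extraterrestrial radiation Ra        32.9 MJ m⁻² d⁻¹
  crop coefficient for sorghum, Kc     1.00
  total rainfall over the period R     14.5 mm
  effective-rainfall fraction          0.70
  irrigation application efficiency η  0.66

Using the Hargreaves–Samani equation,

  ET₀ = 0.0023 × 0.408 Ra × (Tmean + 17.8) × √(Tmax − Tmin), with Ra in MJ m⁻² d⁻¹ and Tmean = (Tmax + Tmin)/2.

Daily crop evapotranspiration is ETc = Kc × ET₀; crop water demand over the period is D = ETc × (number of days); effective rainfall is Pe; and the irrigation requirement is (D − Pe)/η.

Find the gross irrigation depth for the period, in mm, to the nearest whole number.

Tmean = (35.1 + 17.6)/2 = 26.35 °C
0.408 Ra = 0.408 × 32.9 = 13.4232 mm/d equivalent
ET₀ = 0.0023 × 13.4232 × (26.35 + 17.8) × √17.5 = 0.0023 × 13.4232 × 44.15 × 4.1833 = 5.7021 mm/d
ETc = Kc × ET₀ = 1.00 × 5.7021 = 5.7021 mm/d
Crop demand D = ETc × 31 d = 5.7021 × 31 = 176.765 mm
Pe = 0.70 × 14.5 = 10.150 mm
D − Pe = 176.765 − 10.150 = 166.615 mm
Gross irrigation = 166.615 / 0.66 = 252.447 mm

252 mm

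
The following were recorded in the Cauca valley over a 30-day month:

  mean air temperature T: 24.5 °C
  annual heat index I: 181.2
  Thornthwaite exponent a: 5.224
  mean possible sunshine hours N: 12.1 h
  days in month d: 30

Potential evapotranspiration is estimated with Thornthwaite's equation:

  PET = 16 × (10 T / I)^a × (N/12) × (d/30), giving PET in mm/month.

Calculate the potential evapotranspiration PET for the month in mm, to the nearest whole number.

78 mm

10T/I = 10 × 24.5 / 181.2 = 1.3521
(10T/I)^a = 1.3521^5.224 = 4.8349
Uncorrected PET = 16 × 4.8349 = 77.358 mm
Correction = (N/12)(d/30) = (12.1/12)(30/30) = 1.0083
PET = 77.358 × 1.0083 = 78.000 mm/month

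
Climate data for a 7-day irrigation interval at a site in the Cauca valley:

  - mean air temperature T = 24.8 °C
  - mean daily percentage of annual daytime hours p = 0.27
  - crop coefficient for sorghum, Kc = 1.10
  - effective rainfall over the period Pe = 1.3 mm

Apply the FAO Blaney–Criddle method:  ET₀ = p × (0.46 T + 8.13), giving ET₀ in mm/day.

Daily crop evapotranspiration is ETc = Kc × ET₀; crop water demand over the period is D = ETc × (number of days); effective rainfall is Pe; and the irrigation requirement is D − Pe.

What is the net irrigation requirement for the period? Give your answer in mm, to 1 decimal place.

39.3 mm

ET₀ = 0.27 × (0.46 × 24.8 + 8.13) = 0.27 × 19.538 = 5.2753 mm/d
ETc = Kc × ET₀ = 1.10 × 5.2753 = 5.8028 mm/d
Crop demand D = ETc × 7 d = 5.8028 × 7 = 40.620 mm
D − Pe = 40.620 − 1.3 = 39.320 mm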